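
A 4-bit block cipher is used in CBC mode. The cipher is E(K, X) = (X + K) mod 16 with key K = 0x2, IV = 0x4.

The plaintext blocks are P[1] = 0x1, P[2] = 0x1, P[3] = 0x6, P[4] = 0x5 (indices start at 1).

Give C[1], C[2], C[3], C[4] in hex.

C[1] = 0x7, C[2] = 0x8, C[3] = 0x0, C[4] = 0x7

CBC encryption: C_i = E(K, P_i ⊕ C_{i−1}), with C_{0} = IV.
C[1]: P[1] ⊕ 0x4 = 0x5; E(K, 0x5) = 0x7.
C[2]: P[2] ⊕ 0x7 = 0x6; E(K, 0x6) = 0x8.
C[3]: P[3] ⊕ 0x8 = 0xE; E(K, 0xE) = 0x0.
C[4]: P[4] ⊕ 0x0 = 0x5; E(K, 0x5) = 0x7.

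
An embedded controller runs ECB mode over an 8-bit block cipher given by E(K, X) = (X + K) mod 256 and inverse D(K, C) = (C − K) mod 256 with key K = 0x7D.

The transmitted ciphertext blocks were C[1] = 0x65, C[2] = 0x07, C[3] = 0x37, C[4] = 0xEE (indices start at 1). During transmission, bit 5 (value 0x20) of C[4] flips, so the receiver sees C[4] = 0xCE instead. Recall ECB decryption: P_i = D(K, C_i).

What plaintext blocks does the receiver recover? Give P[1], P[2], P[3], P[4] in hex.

P[1] = 0xE8, P[2] = 0x8A, P[3] = 0xBA, P[4] = 0x51

Only C[4] changed, to 0xCE. In ECB, a change in C_i affects only P_i. Decrypting the received ciphertext:
P[1]: D(K, 0x65) = 0xE8.
P[2]: D(K, 0x07) = 0x8A.
P[3]: D(K, 0x37) = 0xBA.
P[4]: D(K, 0xCE) = 0x51.
Blocks that differ from the original plaintext: P[4].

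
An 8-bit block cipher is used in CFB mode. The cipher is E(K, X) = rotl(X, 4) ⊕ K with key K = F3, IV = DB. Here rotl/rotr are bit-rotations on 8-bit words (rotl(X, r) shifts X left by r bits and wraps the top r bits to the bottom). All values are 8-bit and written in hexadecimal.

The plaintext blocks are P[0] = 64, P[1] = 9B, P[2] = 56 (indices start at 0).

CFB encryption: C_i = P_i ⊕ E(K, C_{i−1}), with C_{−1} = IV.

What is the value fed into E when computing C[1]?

2A

C[0]: E(K, DB) = 4E; 64 ⊕ 4E = 2A.
C[1]: E(K, 2A) = 51; 9B ⊕ 51 = CA.
So the input to E for block [1] is 2A.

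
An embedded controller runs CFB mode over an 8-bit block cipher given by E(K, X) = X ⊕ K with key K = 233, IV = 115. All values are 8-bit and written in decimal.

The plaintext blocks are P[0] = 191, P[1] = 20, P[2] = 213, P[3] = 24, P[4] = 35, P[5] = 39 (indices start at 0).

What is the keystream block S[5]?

CFB encryption: C_i = P_i ⊕ E(K, C_{i−1}), with C_{−1} = IV.
C[0]: E(K, 115) = 154; 191 ⊕ 154 = 37.
C[1]: E(K, 37) = 204; 20 ⊕ 204 = 216.
C[2]: E(K, 216) = 49; 213 ⊕ 49 = 228.
C[3]: E(K, 228) = 13; 24 ⊕ 13 = 21.
C[4]: E(K, 21) = 252; 35 ⊕ 252 = 223.
C[5]: E(K, 223) = 54; 39 ⊕ 54 = 17.
So S[5] = 54.

54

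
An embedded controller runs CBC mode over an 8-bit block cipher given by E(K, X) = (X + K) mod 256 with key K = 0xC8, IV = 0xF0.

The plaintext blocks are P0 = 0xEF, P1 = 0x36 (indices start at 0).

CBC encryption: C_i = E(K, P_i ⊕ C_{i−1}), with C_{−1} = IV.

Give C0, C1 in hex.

C0 = 0xE7, C1 = 0x99

C0: P0 ⊕ 0xF0 = 0x1F; E(K, 0x1F) = 0xE7.
C1: P1 ⊕ 0xE7 = 0xD1; E(K, 0xD1) = 0x99.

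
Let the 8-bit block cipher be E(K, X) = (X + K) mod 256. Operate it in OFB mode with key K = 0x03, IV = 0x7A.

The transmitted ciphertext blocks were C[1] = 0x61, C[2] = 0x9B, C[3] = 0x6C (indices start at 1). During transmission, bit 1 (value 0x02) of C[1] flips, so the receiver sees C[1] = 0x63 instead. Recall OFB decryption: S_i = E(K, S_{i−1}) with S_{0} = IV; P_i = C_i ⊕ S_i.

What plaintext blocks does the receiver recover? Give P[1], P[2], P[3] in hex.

P[1] = 0x1E, P[2] = 0x1B, P[3] = 0xEF

Only C[1] changed, to 0x63. In OFB, a change in C_i flips the same bit in P_i only; the keystream is unaffected. Decrypting the received ciphertext:
P[1]: S = E(K, 0x7A) = 0x7D; 0x63 ⊕ 0x7D = 0x1E.
P[2]: S = E(K, 0x7D) = 0x80; 0x9B ⊕ 0x80 = 0x1B.
P[3]: S = E(K, 0x80) = 0x83; 0x6C ⊕ 0x83 = 0xEF.
Blocks that differ from the original plaintext: P[1].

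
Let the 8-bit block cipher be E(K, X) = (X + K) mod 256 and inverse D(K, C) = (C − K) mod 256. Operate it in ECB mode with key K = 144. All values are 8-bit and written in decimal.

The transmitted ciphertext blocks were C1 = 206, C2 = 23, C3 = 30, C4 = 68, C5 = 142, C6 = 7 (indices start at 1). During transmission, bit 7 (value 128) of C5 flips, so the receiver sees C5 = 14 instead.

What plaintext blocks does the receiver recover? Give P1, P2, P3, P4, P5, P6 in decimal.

ECB decryption: P_i = D(K, C_i).
Only C5 changed, to 14. In ECB, a change in C_i affects only P_i. Decrypting the received ciphertext:
P1: D(K, 206) = 62.
P2: D(K, 23) = 135.
P3: D(K, 30) = 142.
P4: D(K, 68) = 180.
P5: D(K, 14) = 126.
P6: D(K, 7) = 119.
Blocks that differ from the original plaintext: P5.

P1 = 62, P2 = 135, P3 = 142, P4 = 180, P5 = 126, P6 = 119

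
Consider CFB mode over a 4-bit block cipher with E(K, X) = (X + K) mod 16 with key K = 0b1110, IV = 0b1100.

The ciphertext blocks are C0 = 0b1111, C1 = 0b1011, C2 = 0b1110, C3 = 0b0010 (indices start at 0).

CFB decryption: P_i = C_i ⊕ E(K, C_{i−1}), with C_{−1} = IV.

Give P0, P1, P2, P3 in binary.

P0: E(K, 0b1100) = 0b1010; 0b1111 ⊕ 0b1010 = 0b0101.
P1: E(K, 0b1111) = 0b1101; 0b1011 ⊕ 0b1101 = 0b0110.
P2: E(K, 0b1011) = 0b1001; 0b1110 ⊕ 0b1001 = 0b0111.
P3: E(K, 0b1110) = 0b1100; 0b0010 ⊕ 0b1100 = 0b1110.

P0 = 0b0101, P1 = 0b0110, P2 = 0b0111, P3 = 0b1110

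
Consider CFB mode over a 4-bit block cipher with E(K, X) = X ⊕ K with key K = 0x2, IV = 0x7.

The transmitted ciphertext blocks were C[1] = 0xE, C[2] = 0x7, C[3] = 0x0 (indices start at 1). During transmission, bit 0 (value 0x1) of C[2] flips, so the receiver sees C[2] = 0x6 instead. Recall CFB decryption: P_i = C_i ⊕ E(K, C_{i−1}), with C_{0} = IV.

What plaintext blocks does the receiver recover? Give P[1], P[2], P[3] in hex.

Only C[2] changed, to 0x6. In CFB, a change in C_i flips the same bit in P_i and garbles P_{i+1}. Decrypting the received ciphertext:
P[1]: E(K, 0x7) = 0x5; 0xE ⊕ 0x5 = 0xB.
P[2]: E(K, 0xE) = 0xC; 0x6 ⊕ 0xC = 0xA.
P[3]: E(K, 0x6) = 0x4; 0x0 ⊕ 0x4 = 0x4.
Blocks that differ from the original plaintext: P[2], P[3].

P[1] = 0xB, P[2] = 0xA, P[3] = 0x4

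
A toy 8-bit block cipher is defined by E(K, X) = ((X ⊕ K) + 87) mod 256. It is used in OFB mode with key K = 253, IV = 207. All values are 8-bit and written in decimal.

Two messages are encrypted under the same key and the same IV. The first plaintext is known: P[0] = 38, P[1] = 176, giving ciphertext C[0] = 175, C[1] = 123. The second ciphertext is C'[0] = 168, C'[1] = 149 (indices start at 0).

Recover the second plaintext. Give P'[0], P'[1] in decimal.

P'[0] = 33, P'[1] = 94

In OFB with a reused IV, both messages share the same keystream S_i, so C_i ⊕ C'_i = P_i ⊕ P'_i and thus P'_i = P_i ⊕ C_i ⊕ C'_i.
P'[0]: 38 ⊕ 175 ⊕ 168 = 33.
P'[1]: 176 ⊕ 123 ⊕ 149 = 94.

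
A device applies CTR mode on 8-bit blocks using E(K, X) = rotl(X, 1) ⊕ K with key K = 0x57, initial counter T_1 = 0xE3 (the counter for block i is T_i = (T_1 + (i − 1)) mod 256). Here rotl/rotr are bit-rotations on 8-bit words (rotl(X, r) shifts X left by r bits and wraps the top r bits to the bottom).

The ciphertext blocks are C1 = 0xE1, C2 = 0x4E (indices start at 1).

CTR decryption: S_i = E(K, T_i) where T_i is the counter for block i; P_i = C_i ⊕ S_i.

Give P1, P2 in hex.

P1 = 0x71, P2 = 0xD0

P1: T = 0xE3, S = E(K, T) = 0x90; 0xE1 ⊕ 0x90 = 0x71.
P2: T = 0xE4, S = E(K, T) = 0x9E; 0x4E ⊕ 0x9E = 0xD0.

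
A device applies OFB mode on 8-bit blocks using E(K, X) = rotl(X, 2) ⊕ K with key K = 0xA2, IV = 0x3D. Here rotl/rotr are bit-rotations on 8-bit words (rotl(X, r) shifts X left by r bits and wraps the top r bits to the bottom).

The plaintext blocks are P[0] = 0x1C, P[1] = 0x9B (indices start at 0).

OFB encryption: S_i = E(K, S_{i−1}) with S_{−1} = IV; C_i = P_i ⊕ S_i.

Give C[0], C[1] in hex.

C[0]: S = E(K, 0x3D) = 0x56; 0x1C ⊕ 0x56 = 0x4A.
C[1]: S = E(K, 0x56) = 0xFB; 0x9B ⊕ 0xFB = 0x60.

C[0] = 0x4A, C[1] = 0x60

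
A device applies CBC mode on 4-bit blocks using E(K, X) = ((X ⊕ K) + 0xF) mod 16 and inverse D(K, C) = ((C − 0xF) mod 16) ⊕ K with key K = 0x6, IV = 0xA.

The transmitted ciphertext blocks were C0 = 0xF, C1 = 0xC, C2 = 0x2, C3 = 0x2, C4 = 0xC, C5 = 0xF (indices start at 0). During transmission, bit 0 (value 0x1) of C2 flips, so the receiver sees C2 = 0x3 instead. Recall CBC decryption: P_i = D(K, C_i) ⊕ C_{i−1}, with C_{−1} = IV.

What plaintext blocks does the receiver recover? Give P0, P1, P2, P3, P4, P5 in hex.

P0 = 0xC, P1 = 0x4, P2 = 0xE, P3 = 0x6, P4 = 0x9, P5 = 0xA

Only C2 changed, to 0x3. In CBC, a change in C_i garbles P_i and flips the same bit in P_{i+1}. Decrypting the received ciphertext:
P0: D(K, 0xF) = 0x6; 0x6 ⊕ 0xA = 0xC.
P1: D(K, 0xC) = 0xB; 0xB ⊕ 0xF = 0x4.
P2: D(K, 0x3) = 0x2; 0x2 ⊕ 0xC = 0xE.
P3: D(K, 0x2) = 0x5; 0x5 ⊕ 0x3 = 0x6.
P4: D(K, 0xC) = 0xB; 0xB ⊕ 0x2 = 0x9.
P5: D(K, 0xF) = 0x6; 0x6 ⊕ 0xC = 0xA.
Blocks that differ from the original plaintext: P2, P3.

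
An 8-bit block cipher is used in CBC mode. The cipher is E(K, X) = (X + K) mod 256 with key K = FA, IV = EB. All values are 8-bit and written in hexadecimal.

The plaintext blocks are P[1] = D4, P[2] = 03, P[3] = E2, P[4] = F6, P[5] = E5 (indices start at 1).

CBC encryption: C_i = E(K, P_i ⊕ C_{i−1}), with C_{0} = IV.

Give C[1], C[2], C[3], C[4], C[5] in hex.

C[1]: P[1] ⊕ EB = 3F; E(K, 3F) = 39.
C[2]: P[2] ⊕ 39 = 3A; E(K, 3A) = 34.
C[3]: P[3] ⊕ 34 = D6; E(K, D6) = D0.
C[4]: P[4] ⊕ D0 = 26; E(K, 26) = 20.
C[5]: P[5] ⊕ 20 = C5; E(K, C5) = BF.

C[1] = 39, C[2] = 34, C[3] = D0, C[4] = 20, C[5] = BF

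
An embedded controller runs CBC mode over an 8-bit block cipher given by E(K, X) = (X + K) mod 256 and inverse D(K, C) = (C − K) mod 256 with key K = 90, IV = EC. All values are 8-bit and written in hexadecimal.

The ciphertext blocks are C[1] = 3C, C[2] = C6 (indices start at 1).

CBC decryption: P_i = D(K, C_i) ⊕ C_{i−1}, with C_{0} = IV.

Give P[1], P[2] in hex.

P[1] = 40, P[2] = 0A

P[1]: D(K, 3C) = AC; AC ⊕ EC = 40.
P[2]: D(K, C6) = 36; 36 ⊕ 3C = 0A.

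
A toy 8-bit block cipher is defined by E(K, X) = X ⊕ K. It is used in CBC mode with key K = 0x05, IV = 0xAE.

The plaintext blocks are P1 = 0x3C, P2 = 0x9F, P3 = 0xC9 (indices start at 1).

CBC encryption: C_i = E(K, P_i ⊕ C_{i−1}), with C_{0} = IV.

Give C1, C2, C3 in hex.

C1: P1 ⊕ 0xAE = 0x92; E(K, 0x92) = 0x97.
C2: P2 ⊕ 0x97 = 0x08; E(K, 0x08) = 0x0D.
C3: P3 ⊕ 0x0D = 0xC4; E(K, 0xC4) = 0xC1.

C1 = 0x97, C2 = 0x0D, C3 = 0xC1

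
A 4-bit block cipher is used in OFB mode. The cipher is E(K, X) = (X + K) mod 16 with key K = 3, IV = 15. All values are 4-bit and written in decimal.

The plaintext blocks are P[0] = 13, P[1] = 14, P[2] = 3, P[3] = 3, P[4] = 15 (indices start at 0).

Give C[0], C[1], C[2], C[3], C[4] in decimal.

OFB encryption: S_i = E(K, S_{i−1}) with S_{−1} = IV; C_i = P_i ⊕ S_i.
C[0]: S = E(K, 15) = 2; 13 ⊕ 2 = 15.
C[1]: S = E(K, 2) = 5; 14 ⊕ 5 = 11.
C[2]: S = E(K, 5) = 8; 3 ⊕ 8 = 11.
C[3]: S = E(K, 8) = 11; 3 ⊕ 11 = 8.
C[4]: S = E(K, 11) = 14; 15 ⊕ 14 = 1.

C[0] = 15, C[1] = 11, C[2] = 11, C[3] = 8, C[4] = 1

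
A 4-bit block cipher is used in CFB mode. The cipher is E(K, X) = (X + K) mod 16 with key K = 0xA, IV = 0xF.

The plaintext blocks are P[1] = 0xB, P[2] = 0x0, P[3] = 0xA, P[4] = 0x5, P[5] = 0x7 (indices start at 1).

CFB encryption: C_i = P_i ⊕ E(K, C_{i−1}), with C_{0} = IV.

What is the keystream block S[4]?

0x6

C[1]: E(K, 0xF) = 0x9; 0xB ⊕ 0x9 = 0x2.
C[2]: E(K, 0x2) = 0xC; 0x0 ⊕ 0xC = 0xC.
C[3]: E(K, 0xC) = 0x6; 0xA ⊕ 0x6 = 0xC.
C[4]: E(K, 0xC) = 0x6; 0x5 ⊕ 0x6 = 0x3.
So S[4] = 0x6.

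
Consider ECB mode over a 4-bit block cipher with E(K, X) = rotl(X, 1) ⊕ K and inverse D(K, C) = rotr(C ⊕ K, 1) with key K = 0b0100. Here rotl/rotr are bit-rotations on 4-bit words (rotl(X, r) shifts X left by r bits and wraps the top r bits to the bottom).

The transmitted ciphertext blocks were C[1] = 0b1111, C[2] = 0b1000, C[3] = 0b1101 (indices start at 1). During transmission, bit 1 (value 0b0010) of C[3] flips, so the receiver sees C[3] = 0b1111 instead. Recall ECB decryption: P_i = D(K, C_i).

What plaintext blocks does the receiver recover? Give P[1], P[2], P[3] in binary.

P[1] = 0b1101, P[2] = 0b0110, P[3] = 0b1101

Only C[3] changed, to 0b1111. In ECB, a change in C_i affects only P_i. Decrypting the received ciphertext:
P[1]: D(K, 0b1111) = 0b1101.
P[2]: D(K, 0b1000) = 0b0110.
P[3]: D(K, 0b1111) = 0b1101.
Blocks that differ from the original plaintext: P[3].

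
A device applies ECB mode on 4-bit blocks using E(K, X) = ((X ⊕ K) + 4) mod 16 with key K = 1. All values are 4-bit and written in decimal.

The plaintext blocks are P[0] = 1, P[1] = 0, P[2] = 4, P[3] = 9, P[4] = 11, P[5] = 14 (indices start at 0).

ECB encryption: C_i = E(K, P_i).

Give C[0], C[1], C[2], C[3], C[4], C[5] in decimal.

C[0]: E(K, 1) = 4.
C[1]: E(K, 0) = 5.
C[2]: E(K, 4) = 9.
C[3]: E(K, 9) = 12.
C[4]: E(K, 11) = 14.
C[5]: E(K, 14) = 3.

C[0] = 4, C[1] = 5, C[2] = 9, C[3] = 12, C[4] = 14, C[5] = 3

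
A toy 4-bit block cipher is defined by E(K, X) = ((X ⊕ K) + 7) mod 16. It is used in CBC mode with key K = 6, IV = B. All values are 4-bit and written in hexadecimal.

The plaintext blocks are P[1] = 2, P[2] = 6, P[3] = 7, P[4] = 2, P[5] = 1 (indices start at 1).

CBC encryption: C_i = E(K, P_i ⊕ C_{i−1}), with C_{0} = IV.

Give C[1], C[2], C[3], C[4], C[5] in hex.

C[1]: P[1] ⊕ B = 9; E(K, 9) = 6.
C[2]: P[2] ⊕ 6 = 0; E(K, 0) = D.
C[3]: P[3] ⊕ D = A; E(K, A) = 3.
C[4]: P[4] ⊕ 3 = 1; E(K, 1) = E.
C[5]: P[5] ⊕ E = F; E(K, F) = 0.

C[1] = 6, C[2] = D, C[3] = 3, C[4] = E, C[5] = 0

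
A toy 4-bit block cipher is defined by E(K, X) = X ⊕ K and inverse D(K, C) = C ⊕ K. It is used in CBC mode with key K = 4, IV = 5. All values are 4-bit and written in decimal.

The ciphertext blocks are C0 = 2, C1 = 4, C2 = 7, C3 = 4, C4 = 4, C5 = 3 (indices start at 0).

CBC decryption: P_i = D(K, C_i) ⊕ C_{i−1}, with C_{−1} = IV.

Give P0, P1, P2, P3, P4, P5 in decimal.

P0: D(K, 2) = 6; 6 ⊕ 5 = 3.
P1: D(K, 4) = 0; 0 ⊕ 2 = 2.
P2: D(K, 7) = 3; 3 ⊕ 4 = 7.
P3: D(K, 4) = 0; 0 ⊕ 7 = 7.
P4: D(K, 4) = 0; 0 ⊕ 4 = 4.
P5: D(K, 3) = 7; 7 ⊕ 4 = 3.

P0 = 3, P1 = 2, P2 = 7, P3 = 7, P4 = 4, P5 = 3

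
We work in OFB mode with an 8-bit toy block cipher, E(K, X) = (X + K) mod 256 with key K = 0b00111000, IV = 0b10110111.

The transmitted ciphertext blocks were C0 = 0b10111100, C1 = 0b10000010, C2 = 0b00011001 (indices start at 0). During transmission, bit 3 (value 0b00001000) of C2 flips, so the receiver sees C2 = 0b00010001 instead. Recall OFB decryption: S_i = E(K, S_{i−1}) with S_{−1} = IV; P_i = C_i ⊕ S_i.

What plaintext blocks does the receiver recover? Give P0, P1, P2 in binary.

Only C2 changed, to 0b00010001. In OFB, a change in C_i flips the same bit in P_i only; the keystream is unaffected. Decrypting the received ciphertext:
P0: S = E(K, 0b10110111) = 0b11101111; 0b10111100 ⊕ 0b11101111 = 0b01010011.
P1: S = E(K, 0b11101111) = 0b00100111; 0b10000010 ⊕ 0b00100111 = 0b10100101.
P2: S = E(K, 0b00100111) = 0b01011111; 0b00010001 ⊕ 0b01011111 = 0b01001110.
Blocks that differ from the original plaintext: P2.

P0 = 0b01010011, P1 = 0b10100101, P2 = 0b01001110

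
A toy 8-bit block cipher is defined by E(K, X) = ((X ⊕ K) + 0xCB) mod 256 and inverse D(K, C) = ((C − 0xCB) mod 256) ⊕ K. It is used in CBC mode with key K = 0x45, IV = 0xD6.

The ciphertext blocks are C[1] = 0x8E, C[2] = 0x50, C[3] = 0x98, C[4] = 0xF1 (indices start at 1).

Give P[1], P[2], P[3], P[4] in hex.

CBC decryption: P_i = D(K, C_i) ⊕ C_{i−1}, with C_{0} = IV.
P[1]: D(K, 0x8E) = 0x86; 0x86 ⊕ 0xD6 = 0x50.
P[2]: D(K, 0x50) = 0xC0; 0xC0 ⊕ 0x8E = 0x4E.
P[3]: D(K, 0x98) = 0x88; 0x88 ⊕ 0x50 = 0xD8.
P[4]: D(K, 0xF1) = 0x63; 0x63 ⊕ 0x98 = 0xFB.

P[1] = 0x50, P[2] = 0x4E, P[3] = 0xD8, P[4] = 0xFB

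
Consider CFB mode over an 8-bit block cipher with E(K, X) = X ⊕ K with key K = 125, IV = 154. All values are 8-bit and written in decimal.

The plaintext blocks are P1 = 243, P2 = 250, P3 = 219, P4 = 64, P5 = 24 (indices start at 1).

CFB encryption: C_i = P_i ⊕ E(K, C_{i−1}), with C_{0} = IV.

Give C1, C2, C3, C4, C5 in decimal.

C1: E(K, 154) = 231; 243 ⊕ 231 = 20.
C2: E(K, 20) = 105; 250 ⊕ 105 = 147.
C3: E(K, 147) = 238; 219 ⊕ 238 = 53.
C4: E(K, 53) = 72; 64 ⊕ 72 = 8.
C5: E(K, 8) = 117; 24 ⊕ 117 = 109.

C1 = 20, C2 = 147, C3 = 53, C4 = 8, C5 = 109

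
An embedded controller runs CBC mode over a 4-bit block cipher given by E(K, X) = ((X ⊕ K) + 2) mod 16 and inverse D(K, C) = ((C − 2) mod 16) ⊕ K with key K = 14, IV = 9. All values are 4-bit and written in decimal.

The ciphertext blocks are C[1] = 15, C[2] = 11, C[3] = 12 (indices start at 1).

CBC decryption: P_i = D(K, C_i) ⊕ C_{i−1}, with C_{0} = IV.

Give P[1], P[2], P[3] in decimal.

P[1]: D(K, 15) = 3; 3 ⊕ 9 = 10.
P[2]: D(K, 11) = 7; 7 ⊕ 15 = 8.
P[3]: D(K, 12) = 4; 4 ⊕ 11 = 15.

P[1] = 10, P[2] = 8, P[3] = 15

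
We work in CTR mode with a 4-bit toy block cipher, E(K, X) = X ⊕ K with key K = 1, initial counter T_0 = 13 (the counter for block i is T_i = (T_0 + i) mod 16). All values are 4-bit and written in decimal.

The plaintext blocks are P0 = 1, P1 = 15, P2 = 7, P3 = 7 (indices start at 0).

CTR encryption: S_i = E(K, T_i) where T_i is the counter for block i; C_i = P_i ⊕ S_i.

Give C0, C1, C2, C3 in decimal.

C0 = 13, C1 = 0, C2 = 9, C3 = 6

C0: T = 13, S = E(K, T) = 12; 1 ⊕ 12 = 13.
C1: T = 14, S = E(K, T) = 15; 15 ⊕ 15 = 0.
C2: T = 15, S = E(K, T) = 14; 7 ⊕ 14 = 9.
C3: T = 0, S = E(K, T) = 1; 7 ⊕ 1 = 6.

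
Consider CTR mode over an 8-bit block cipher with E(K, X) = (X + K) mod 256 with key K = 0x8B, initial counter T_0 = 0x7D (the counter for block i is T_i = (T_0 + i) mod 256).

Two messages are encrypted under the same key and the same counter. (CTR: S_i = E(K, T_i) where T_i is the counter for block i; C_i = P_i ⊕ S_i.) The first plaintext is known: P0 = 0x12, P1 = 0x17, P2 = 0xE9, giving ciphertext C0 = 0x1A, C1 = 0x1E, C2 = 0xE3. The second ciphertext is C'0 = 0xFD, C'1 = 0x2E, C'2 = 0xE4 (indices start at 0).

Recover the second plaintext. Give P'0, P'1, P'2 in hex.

P'0 = 0xF5, P'1 = 0x27, P'2 = 0xEE

In CTR with a reused counter, both messages share the same keystream S_i, so C_i ⊕ C'_i = P_i ⊕ P'_i and thus P'_i = P_i ⊕ C_i ⊕ C'_i.
P'0: 0x12 ⊕ 0x1A ⊕ 0xFD = 0xF5.
P'1: 0x17 ⊕ 0x1E ⊕ 0x2E = 0x27.
P'2: 0xE9 ⊕ 0xE3 ⊕ 0xE4 = 0xEE.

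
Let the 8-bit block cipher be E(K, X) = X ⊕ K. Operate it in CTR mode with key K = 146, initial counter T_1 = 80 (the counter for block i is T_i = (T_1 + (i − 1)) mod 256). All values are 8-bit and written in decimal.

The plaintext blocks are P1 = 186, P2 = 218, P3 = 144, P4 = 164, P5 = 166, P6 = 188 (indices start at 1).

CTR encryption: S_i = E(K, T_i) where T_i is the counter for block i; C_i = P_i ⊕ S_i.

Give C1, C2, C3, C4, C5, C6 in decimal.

C1: T = 80, S = E(K, T) = 194; 186 ⊕ 194 = 120.
C2: T = 81, S = E(K, T) = 195; 218 ⊕ 195 = 25.
C3: T = 82, S = E(K, T) = 192; 144 ⊕ 192 = 80.
C4: T = 83, S = E(K, T) = 193; 164 ⊕ 193 = 101.
C5: T = 84, S = E(K, T) = 198; 166 ⊕ 198 = 96.
C6: T = 85, S = E(K, T) = 199; 188 ⊕ 199 = 123.

C1 = 120, C2 = 25, C3 = 80, C4 = 101, C5 = 96, C6 = 123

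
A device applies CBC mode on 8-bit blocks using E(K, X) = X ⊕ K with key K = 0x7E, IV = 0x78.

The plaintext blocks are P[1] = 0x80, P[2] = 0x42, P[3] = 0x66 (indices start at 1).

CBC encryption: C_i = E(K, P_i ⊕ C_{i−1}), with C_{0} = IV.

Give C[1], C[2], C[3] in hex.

C[1] = 0x86, C[2] = 0xBA, C[3] = 0xA2

C[1]: P[1] ⊕ 0x78 = 0xF8; E(K, 0xF8) = 0x86.
C[2]: P[2] ⊕ 0x86 = 0xC4; E(K, 0xC4) = 0xBA.
C[3]: P[3] ⊕ 0xBA = 0xDC; E(K, 0xDC) = 0xA2.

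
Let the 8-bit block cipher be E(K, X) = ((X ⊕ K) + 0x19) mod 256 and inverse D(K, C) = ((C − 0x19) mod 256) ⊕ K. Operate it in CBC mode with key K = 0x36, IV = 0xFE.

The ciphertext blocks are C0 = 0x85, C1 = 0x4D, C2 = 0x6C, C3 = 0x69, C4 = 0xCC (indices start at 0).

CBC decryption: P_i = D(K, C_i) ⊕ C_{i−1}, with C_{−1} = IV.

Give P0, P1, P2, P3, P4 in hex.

P0: D(K, 0x85) = 0x5A; 0x5A ⊕ 0xFE = 0xA4.
P1: D(K, 0x4D) = 0x02; 0x02 ⊕ 0x85 = 0x87.
P2: D(K, 0x6C) = 0x65; 0x65 ⊕ 0x4D = 0x28.
P3: D(K, 0x69) = 0x66; 0x66 ⊕ 0x6C = 0x0A.
P4: D(K, 0xCC) = 0x85; 0x85 ⊕ 0x69 = 0xEC.

P0 = 0xA4, P1 = 0x87, P2 = 0x28, P3 = 0x0A, P4 = 0xEC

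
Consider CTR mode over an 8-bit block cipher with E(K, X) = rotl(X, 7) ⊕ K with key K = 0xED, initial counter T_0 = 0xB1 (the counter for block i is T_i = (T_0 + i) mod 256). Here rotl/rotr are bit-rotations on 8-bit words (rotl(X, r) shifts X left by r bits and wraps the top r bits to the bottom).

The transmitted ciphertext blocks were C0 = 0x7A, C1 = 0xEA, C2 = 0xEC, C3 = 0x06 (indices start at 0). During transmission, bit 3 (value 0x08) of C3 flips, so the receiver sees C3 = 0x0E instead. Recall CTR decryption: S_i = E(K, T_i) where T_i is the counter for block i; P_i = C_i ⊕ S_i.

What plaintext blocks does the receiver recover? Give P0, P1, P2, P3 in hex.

P0 = 0x4F, P1 = 0x5E, P2 = 0xD8, P3 = 0xB9

Only C3 changed, to 0x0E. In CTR, a change in C_i flips the same bit in P_i only; the keystream is unaffected. Decrypting the received ciphertext:
P0: T = 0xB1, S = E(K, T) = 0x35; 0x7A ⊕ 0x35 = 0x4F.
P1: T = 0xB2, S = E(K, T) = 0xB4; 0xEA ⊕ 0xB4 = 0x5E.
P2: T = 0xB3, S = E(K, T) = 0x34; 0xEC ⊕ 0x34 = 0xD8.
P3: T = 0xB4, S = E(K, T) = 0xB7; 0x0E ⊕ 0xB7 = 0xB9.
Blocks that differ from the original plaintext: P3.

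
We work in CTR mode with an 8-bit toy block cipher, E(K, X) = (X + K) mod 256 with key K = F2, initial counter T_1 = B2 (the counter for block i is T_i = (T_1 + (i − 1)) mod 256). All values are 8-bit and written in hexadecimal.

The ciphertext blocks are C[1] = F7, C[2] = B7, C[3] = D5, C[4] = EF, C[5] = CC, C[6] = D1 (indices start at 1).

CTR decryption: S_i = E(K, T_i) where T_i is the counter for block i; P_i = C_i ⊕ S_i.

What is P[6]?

P[6] = 78

P[6]: T = B7, S = E(K, T) = A9; D1 ⊕ A9 = 78.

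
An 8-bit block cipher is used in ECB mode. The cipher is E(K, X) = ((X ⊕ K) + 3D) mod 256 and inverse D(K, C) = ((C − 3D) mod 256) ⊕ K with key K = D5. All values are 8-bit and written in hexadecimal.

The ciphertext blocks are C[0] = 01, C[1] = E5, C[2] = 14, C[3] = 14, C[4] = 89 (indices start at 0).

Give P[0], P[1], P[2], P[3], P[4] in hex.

ECB decryption: P_i = D(K, C_i).
P[0]: D(K, 01) = 11.
P[1]: D(K, E5) = 7D.
P[2]: D(K, 14) = 02.
P[3]: D(K, 14) = 02.
P[4]: D(K, 89) = 99.

P[0] = 11, P[1] = 7D, P[2] = 02, P[3] = 02, P[4] = 99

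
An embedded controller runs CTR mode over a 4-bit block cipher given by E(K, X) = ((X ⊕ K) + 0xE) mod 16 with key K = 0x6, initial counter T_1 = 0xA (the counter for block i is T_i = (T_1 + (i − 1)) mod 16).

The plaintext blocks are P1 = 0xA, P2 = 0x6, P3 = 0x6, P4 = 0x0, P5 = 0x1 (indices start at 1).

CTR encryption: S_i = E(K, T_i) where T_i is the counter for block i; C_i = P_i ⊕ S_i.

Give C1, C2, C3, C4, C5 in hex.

C1: T = 0xA, S = E(K, T) = 0xA; 0xA ⊕ 0xA = 0x0.
C2: T = 0xB, S = E(K, T) = 0xB; 0x6 ⊕ 0xB = 0xD.
C3: T = 0xC, S = E(K, T) = 0x8; 0x6 ⊕ 0x8 = 0xE.
C4: T = 0xD, S = E(K, T) = 0x9; 0x0 ⊕ 0x9 = 0x9.
C5: T = 0xE, S = E(K, T) = 0x6; 0x1 ⊕ 0x6 = 0x7.

C1 = 0x0, C2 = 0xD, C3 = 0xE, C4 = 0x9, C5 = 0x7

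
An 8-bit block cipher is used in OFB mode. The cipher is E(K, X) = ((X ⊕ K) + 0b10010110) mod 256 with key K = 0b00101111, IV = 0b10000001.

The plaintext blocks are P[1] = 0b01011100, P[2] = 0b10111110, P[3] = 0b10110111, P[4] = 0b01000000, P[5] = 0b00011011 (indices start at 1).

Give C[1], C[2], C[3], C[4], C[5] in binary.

C[1] = 0b00011000, C[2] = 0b10111111, C[3] = 0b01110011, C[4] = 0b11000001, C[5] = 0b01011111

OFB encryption: S_i = E(K, S_{i−1}) with S_{0} = IV; C_i = P_i ⊕ S_i.
C[1]: S = E(K, 0b10000001) = 0b01000100; 0b01011100 ⊕ 0b01000100 = 0b00011000.
C[2]: S = E(K, 0b01000100) = 0b00000001; 0b10111110 ⊕ 0b00000001 = 0b10111111.
C[3]: S = E(K, 0b00000001) = 0b11000100; 0b10110111 ⊕ 0b11000100 = 0b01110011.
C[4]: S = E(K, 0b11000100) = 0b10000001; 0b01000000 ⊕ 0b10000001 = 0b11000001.
C[5]: S = E(K, 0b10000001) = 0b01000100; 0b00011011 ⊕ 0b01000100 = 0b01011111.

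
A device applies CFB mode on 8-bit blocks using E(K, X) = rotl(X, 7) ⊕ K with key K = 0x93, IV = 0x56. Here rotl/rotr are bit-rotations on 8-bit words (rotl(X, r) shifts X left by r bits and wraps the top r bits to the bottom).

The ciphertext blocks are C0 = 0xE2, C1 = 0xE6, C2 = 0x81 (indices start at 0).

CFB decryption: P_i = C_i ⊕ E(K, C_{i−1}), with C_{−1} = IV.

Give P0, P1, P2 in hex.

P0 = 0x5A, P1 = 0x04, P2 = 0x61

P0: E(K, 0x56) = 0xB8; 0xE2 ⊕ 0xB8 = 0x5A.
P1: E(K, 0xE2) = 0xE2; 0xE6 ⊕ 0xE2 = 0x04.
P2: E(K, 0xE6) = 0xE0; 0x81 ⊕ 0xE0 = 0x61.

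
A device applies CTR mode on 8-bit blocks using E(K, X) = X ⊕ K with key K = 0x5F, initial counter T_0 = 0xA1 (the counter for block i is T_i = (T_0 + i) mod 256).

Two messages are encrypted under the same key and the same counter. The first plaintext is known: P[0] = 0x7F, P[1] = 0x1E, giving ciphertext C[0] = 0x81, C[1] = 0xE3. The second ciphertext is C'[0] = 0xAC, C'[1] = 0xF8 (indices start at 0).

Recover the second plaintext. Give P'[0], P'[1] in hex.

In CTR with a reused counter, both messages share the same keystream S_i, so C_i ⊕ C'_i = P_i ⊕ P'_i and thus P'_i = P_i ⊕ C_i ⊕ C'_i.
P'[0]: 0x7F ⊕ 0x81 ⊕ 0xAC = 0x52.
P'[1]: 0x1E ⊕ 0xE3 ⊕ 0xF8 = 0x05.

P'[0] = 0x52, P'[1] = 0x05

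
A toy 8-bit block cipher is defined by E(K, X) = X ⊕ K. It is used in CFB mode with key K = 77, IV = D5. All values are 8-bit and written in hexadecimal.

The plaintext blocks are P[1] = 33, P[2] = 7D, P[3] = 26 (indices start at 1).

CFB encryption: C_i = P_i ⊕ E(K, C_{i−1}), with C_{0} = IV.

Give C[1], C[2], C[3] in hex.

C[1]: E(K, D5) = A2; 33 ⊕ A2 = 91.
C[2]: E(K, 91) = E6; 7D ⊕ E6 = 9B.
C[3]: E(K, 9B) = EC; 26 ⊕ EC = CA.

C[1] = 91, C[2] = 9B, C[3] = CA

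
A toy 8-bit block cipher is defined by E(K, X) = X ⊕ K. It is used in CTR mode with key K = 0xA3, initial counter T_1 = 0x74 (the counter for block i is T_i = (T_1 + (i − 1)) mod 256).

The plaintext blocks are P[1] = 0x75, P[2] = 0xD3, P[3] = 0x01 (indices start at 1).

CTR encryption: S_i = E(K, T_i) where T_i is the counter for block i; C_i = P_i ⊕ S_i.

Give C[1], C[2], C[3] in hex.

C[1] = 0xA2, C[2] = 0x05, C[3] = 0xD4

C[1]: T = 0x74, S = E(K, T) = 0xD7; 0x75 ⊕ 0xD7 = 0xA2.
C[2]: T = 0x75, S = E(K, T) = 0xD6; 0xD3 ⊕ 0xD6 = 0x05.
C[3]: T = 0x76, S = E(K, T) = 0xD5; 0x01 ⊕ 0xD5 = 0xD4.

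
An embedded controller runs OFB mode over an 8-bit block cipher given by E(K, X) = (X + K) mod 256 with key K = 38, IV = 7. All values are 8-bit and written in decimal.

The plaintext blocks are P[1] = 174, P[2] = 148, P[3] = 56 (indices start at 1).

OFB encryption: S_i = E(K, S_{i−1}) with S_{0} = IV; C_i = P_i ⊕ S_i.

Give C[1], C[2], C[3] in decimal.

C[1]: S = E(K, 7) = 45; 174 ⊕ 45 = 131.
C[2]: S = E(K, 45) = 83; 148 ⊕ 83 = 199.
C[3]: S = E(K, 83) = 121; 56 ⊕ 121 = 65.

C[1] = 131, C[2] = 199, C[3] = 65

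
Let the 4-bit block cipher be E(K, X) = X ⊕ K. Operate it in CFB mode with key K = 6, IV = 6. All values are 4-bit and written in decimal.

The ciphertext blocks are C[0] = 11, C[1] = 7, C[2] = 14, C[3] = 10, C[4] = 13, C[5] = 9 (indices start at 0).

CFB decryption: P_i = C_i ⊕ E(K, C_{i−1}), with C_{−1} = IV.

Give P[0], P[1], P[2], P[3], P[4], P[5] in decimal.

P[0] = 11, P[1] = 10, P[2] = 15, P[3] = 2, P[4] = 1, P[5] = 2

P[0]: E(K, 6) = 0; 11 ⊕ 0 = 11.
P[1]: E(K, 11) = 13; 7 ⊕ 13 = 10.
P[2]: E(K, 7) = 1; 14 ⊕ 1 = 15.
P[3]: E(K, 14) = 8; 10 ⊕ 8 = 2.
P[4]: E(K, 10) = 12; 13 ⊕ 12 = 1.
P[5]: E(K, 13) = 11; 9 ⊕ 11 = 2.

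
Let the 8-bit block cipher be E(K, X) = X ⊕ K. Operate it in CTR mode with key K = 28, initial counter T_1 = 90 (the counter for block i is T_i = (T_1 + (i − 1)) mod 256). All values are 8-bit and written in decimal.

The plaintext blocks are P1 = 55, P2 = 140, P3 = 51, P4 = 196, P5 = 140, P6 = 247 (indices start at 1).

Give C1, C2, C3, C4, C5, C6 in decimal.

C1 = 113, C2 = 203, C3 = 115, C4 = 133, C5 = 206, C6 = 180

CTR encryption: S_i = E(K, T_i) where T_i is the counter for block i; C_i = P_i ⊕ S_i.
C1: T = 90, S = E(K, T) = 70; 55 ⊕ 70 = 113.
C2: T = 91, S = E(K, T) = 71; 140 ⊕ 71 = 203.
C3: T = 92, S = E(K, T) = 64; 51 ⊕ 64 = 115.
C4: T = 93, S = E(K, T) = 65; 196 ⊕ 65 = 133.
C5: T = 94, S = E(K, T) = 66; 140 ⊕ 66 = 206.
C6: T = 95, S = E(K, T) = 67; 247 ⊕ 67 = 180.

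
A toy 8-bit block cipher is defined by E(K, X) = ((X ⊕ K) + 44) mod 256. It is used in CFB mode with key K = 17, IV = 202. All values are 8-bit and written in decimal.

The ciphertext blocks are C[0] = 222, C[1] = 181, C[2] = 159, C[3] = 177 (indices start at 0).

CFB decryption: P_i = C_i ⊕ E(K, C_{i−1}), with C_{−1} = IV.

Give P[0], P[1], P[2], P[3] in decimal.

P[0] = 217, P[1] = 78, P[2] = 79, P[3] = 11

P[0]: E(K, 202) = 7; 222 ⊕ 7 = 217.
P[1]: E(K, 222) = 251; 181 ⊕ 251 = 78.
P[2]: E(K, 181) = 208; 159 ⊕ 208 = 79.
P[3]: E(K, 159) = 186; 177 ⊕ 186 = 11.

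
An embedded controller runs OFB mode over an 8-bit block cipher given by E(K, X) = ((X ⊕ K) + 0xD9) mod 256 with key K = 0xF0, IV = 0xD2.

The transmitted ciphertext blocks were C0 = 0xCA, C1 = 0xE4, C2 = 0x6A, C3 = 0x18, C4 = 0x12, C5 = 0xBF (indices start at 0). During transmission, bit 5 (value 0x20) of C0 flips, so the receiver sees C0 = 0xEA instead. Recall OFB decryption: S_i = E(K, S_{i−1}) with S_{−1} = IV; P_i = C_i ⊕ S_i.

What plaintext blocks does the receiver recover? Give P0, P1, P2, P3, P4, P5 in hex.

Only C0 changed, to 0xEA. In OFB, a change in C_i flips the same bit in P_i only; the keystream is unaffected. Decrypting the received ciphertext:
P0: S = E(K, 0xD2) = 0xFB; 0xEA ⊕ 0xFB = 0x11.
P1: S = E(K, 0xFB) = 0xE4; 0xE4 ⊕ 0xE4 = 0x00.
P2: S = E(K, 0xE4) = 0xED; 0x6A ⊕ 0xED = 0x87.
P3: S = E(K, 0xED) = 0xF6; 0x18 ⊕ 0xF6 = 0xEE.
P4: S = E(K, 0xF6) = 0xDF; 0x12 ⊕ 0xDF = 0xCD.
P5: S = E(K, 0xDF) = 0x08; 0xBF ⊕ 0x08 = 0xB7.
Blocks that differ from the original plaintext: P0.

P0 = 0x11, P1 = 0x00, P2 = 0x87, P3 = 0xEE, P4 = 0xCD, P5 = 0xB7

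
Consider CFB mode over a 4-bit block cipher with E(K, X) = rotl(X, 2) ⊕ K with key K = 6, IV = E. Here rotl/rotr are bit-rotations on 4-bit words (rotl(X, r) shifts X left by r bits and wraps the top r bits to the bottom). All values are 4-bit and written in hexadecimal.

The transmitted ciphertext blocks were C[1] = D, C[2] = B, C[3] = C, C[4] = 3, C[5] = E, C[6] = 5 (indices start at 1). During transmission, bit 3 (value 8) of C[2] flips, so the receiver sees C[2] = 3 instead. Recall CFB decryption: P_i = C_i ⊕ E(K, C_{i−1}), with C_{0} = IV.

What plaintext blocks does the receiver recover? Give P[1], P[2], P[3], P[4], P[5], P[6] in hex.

Only C[2] changed, to 3. In CFB, a change in C_i flips the same bit in P_i and garbles P_{i+1}. Decrypting the received ciphertext:
P[1]: E(K, E) = D; D ⊕ D = 0.
P[2]: E(K, D) = 1; 3 ⊕ 1 = 2.
P[3]: E(K, 3) = A; C ⊕ A = 6.
P[4]: E(K, C) = 5; 3 ⊕ 5 = 6.
P[5]: E(K, 3) = A; E ⊕ A = 4.
P[6]: E(K, E) = D; 5 ⊕ D = 8.
Blocks that differ from the original plaintext: P[2], P[3].

P[1] = 0, P[2] = 2, P[3] = 6, P[4] = 6, P[5] = 4, P[6] = 8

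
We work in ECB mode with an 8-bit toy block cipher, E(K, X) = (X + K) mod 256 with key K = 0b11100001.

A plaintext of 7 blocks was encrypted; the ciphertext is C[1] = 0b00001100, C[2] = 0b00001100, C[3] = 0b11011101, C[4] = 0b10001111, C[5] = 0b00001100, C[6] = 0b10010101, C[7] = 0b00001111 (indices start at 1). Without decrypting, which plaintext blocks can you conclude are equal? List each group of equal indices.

ECB encrypts each block independently with the same key, so equal ciphertext blocks imply equal plaintext blocks.
C[1] = C[2] = C[5] = 0b00001100, so P[1] = P[2] = P[5].

P[1] = P[2] = P[5]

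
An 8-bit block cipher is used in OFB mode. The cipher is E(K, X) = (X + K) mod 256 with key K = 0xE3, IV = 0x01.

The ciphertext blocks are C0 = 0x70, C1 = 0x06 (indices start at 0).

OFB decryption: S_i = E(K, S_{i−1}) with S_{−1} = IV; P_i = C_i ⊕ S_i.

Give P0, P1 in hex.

P0 = 0x94, P1 = 0xC1

P0: S = E(K, 0x01) = 0xE4; 0x70 ⊕ 0xE4 = 0x94.
P1: S = E(K, 0xE4) = 0xC7; 0x06 ⊕ 0xC7 = 0xC1.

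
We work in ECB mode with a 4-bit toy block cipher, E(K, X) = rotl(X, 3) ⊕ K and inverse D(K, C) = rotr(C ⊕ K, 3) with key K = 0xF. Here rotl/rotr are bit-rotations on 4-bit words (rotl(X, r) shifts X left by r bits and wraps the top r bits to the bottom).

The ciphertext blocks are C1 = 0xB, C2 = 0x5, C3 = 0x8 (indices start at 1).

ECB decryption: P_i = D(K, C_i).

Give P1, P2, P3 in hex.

P1: D(K, 0xB) = 0x8.
P2: D(K, 0x5) = 0x5.
P3: D(K, 0x8) = 0xE.

P1 = 0x8, P2 = 0x5, P3 = 0xE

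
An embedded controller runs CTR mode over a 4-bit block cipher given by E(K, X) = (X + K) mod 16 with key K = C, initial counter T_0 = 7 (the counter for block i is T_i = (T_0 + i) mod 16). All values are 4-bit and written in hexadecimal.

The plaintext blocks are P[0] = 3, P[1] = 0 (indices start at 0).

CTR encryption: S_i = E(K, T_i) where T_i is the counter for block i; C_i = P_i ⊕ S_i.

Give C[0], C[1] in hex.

C[0]: T = 7, S = E(K, T) = 3; 3 ⊕ 3 = 0.
C[1]: T = 8, S = E(K, T) = 4; 0 ⊕ 4 = 4.

C[0] = 0, C[1] = 4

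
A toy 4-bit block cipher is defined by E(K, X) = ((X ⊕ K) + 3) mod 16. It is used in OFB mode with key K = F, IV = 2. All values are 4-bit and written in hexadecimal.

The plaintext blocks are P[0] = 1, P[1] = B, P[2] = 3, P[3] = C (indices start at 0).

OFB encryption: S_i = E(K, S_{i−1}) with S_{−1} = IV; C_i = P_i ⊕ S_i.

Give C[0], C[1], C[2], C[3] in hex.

C[0]: S = E(K, 2) = 0; 1 ⊕ 0 = 1.
C[1]: S = E(K, 0) = 2; B ⊕ 2 = 9.
C[2]: S = E(K, 2) = 0; 3 ⊕ 0 = 3.
C[3]: S = E(K, 0) = 2; C ⊕ 2 = E.

C[0] = 1, C[1] = 9, C[2] = 3, C[3] = E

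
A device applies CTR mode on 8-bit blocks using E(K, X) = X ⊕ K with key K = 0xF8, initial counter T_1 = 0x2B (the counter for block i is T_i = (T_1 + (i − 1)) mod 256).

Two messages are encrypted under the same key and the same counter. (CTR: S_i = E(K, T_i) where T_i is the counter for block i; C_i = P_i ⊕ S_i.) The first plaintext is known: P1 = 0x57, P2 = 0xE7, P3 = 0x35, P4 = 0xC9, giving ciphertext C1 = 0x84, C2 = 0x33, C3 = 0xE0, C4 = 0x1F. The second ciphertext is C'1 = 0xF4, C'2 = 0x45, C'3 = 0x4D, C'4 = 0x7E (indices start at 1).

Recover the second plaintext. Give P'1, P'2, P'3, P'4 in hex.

In CTR with a reused counter, both messages share the same keystream S_i, so C_i ⊕ C'_i = P_i ⊕ P'_i and thus P'_i = P_i ⊕ C_i ⊕ C'_i.
P'1: 0x57 ⊕ 0x84 ⊕ 0xF4 = 0x27.
P'2: 0xE7 ⊕ 0x33 ⊕ 0x45 = 0x91.
P'3: 0x35 ⊕ 0xE0 ⊕ 0x4D = 0x98.
P'4: 0xC9 ⊕ 0x1F ⊕ 0x7E = 0xA8.

P'1 = 0x27, P'2 = 0x91, P'3 = 0x98, P'4 = 0xA8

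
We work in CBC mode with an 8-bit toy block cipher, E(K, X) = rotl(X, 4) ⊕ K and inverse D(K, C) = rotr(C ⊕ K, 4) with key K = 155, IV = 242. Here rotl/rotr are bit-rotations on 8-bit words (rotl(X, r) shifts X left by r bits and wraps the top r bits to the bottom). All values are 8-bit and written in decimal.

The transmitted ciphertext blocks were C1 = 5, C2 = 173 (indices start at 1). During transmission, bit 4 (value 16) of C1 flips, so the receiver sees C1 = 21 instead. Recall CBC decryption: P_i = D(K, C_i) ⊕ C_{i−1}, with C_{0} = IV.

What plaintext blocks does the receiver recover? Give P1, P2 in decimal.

P1 = 26, P2 = 118

Only C1 changed, to 21. In CBC, a change in C_i garbles P_i and flips the same bit in P_{i+1}. Decrypting the received ciphertext:
P1: D(K, 21) = 232; 232 ⊕ 242 = 26.
P2: D(K, 173) = 99; 99 ⊕ 21 = 118.
Blocks that differ from the original plaintext: P1, P2.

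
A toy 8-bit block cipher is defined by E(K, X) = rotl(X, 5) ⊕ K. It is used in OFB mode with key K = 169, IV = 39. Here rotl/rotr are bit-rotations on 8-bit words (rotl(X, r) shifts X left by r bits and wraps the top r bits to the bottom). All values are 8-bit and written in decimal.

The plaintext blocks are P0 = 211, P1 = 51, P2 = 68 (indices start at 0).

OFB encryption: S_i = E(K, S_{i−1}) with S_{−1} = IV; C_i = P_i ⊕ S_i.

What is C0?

C0: S = E(K, 39) = 77; 211 ⊕ 77 = 158.

C0 = 158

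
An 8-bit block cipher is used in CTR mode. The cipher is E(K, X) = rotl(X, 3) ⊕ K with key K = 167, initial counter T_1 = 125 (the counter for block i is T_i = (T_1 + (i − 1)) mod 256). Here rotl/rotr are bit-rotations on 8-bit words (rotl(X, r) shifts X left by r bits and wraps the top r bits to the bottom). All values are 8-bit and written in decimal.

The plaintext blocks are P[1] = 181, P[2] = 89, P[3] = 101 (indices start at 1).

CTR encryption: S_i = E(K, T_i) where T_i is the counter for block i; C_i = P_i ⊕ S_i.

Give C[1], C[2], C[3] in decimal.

C[1] = 249, C[2] = 13, C[3] = 57

C[1]: T = 125, S = E(K, T) = 76; 181 ⊕ 76 = 249.
C[2]: T = 126, S = E(K, T) = 84; 89 ⊕ 84 = 13.
C[3]: T = 127, S = E(K, T) = 92; 101 ⊕ 92 = 57.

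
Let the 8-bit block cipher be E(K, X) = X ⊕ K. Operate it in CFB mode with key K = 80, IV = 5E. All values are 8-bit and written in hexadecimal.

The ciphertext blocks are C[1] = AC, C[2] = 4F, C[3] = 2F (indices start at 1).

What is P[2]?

P[2] = 63

CFB decryption: P_i = C_i ⊕ E(K, C_{i−1}), with C_{0} = IV.
P[2]: E(K, AC) = 2C; 4F ⊕ 2C = 63.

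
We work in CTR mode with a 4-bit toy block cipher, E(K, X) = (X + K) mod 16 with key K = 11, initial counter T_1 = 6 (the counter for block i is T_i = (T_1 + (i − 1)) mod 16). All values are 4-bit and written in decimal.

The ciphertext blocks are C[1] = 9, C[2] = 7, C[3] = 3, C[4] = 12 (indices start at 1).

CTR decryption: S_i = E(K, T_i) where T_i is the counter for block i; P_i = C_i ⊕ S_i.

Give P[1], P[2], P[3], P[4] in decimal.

P[1]: T = 6, S = E(K, T) = 1; 9 ⊕ 1 = 8.
P[2]: T = 7, S = E(K, T) = 2; 7 ⊕ 2 = 5.
P[3]: T = 8, S = E(K, T) = 3; 3 ⊕ 3 = 0.
P[4]: T = 9, S = E(K, T) = 4; 12 ⊕ 4 = 8.

P[1] = 8, P[2] = 5, P[3] = 0, P[4] = 8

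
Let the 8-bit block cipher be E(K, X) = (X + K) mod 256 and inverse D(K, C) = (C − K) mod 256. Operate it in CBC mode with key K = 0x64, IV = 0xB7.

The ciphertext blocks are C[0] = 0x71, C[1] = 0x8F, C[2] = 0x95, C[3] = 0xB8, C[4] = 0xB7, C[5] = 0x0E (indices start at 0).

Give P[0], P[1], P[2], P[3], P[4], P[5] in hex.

CBC decryption: P_i = D(K, C_i) ⊕ C_{i−1}, with C_{−1} = IV.
P[0]: D(K, 0x71) = 0x0D; 0x0D ⊕ 0xB7 = 0xBA.
P[1]: D(K, 0x8F) = 0x2B; 0x2B ⊕ 0x71 = 0x5A.
P[2]: D(K, 0x95) = 0x31; 0x31 ⊕ 0x8F = 0xBE.
P[3]: D(K, 0xB8) = 0x54; 0x54 ⊕ 0x95 = 0xC1.
P[4]: D(K, 0xB7) = 0x53; 0x53 ⊕ 0xB8 = 0xEB.
P[5]: D(K, 0x0E) = 0xAA; 0xAA ⊕ 0xB7 = 0x1D.

P[0] = 0xBA, P[1] = 0x5A, P[2] = 0xBE, P[3] = 0xC1, P[4] = 0xEB, P[5] = 0x1D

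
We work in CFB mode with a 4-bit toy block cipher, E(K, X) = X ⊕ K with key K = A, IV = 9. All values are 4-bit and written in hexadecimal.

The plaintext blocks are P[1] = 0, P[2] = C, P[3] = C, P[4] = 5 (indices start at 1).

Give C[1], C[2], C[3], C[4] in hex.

C[1] = 3, C[2] = 5, C[3] = 3, C[4] = C

CFB encryption: C_i = P_i ⊕ E(K, C_{i−1}), with C_{0} = IV.
C[1]: E(K, 9) = 3; 0 ⊕ 3 = 3.
C[2]: E(K, 3) = 9; C ⊕ 9 = 5.
C[3]: E(K, 5) = F; C ⊕ F = 3.
C[4]: E(K, 3) = 9; 5 ⊕ 9 = C.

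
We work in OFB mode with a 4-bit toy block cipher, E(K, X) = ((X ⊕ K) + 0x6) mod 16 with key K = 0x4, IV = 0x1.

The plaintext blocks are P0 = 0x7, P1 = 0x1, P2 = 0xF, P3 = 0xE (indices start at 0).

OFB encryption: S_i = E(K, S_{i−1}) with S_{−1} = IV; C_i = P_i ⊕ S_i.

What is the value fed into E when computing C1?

C0: S = E(K, 0x1) = 0xB; 0x7 ⊕ 0xB = 0xC.
C1: S = E(K, 0xB) = 0x5; 0x1 ⊕ 0x5 = 0x4.
So the input to E for block 1 is 0xB.

0xB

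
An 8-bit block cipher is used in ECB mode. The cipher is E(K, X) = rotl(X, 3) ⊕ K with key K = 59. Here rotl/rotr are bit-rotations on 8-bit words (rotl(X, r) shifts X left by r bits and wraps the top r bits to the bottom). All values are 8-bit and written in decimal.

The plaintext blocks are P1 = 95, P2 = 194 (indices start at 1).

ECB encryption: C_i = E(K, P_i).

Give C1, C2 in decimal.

C1: E(K, 95) = 193.
C2: E(K, 194) = 45.

C1 = 193, C2 = 45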